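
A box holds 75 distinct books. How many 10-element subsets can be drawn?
C(75,10) = 75!/(10!×65!) = 828931106355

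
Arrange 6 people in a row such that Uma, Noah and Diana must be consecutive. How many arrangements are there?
Treat the 3 as one block: (6-3+1)! × 3! = 24 × 6 = 144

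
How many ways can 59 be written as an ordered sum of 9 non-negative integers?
C(59+9-1, 9-1) = C(67, 8) = 6522361560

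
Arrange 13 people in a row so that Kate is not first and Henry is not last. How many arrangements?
By inclusion-exclusion: 13! - 2×(13-1)! + (13-2)! = 6227020800 - 958003200 + 39916800 = 5308934400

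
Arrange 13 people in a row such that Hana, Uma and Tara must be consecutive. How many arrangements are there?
Treat the 3 as one block: (13-3+1)! × 3! = 39916800 × 6 = 239500800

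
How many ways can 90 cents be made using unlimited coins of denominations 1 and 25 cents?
Coefficient of x^90 in 1/(1-x^1) · 1/(1-x^25). Use j coins of 25 for j = 0..⌊90/25⌋ = 3, the rest in 1s: 3 + 1 = 4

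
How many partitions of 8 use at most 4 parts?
By conjugation, equals partitions of 8 into parts ≤ 4. Let r_j(i) = number of partitions of i into parts ≤ j, for i = 0..8. r_1(i) = 1 for all i; r_j(i) = r_{j-1}(i) + r_j(i-j). Rows j = 2..4: ≤2: 1 1 2 2 3 3 4 4 5; ≤3: 1 1 2 3 4 5 7 8 10; ≤4: 1 1 2 3 5 6 9 11 15. r_4(8) = 15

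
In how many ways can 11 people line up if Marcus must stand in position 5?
Fix one position: (11-1)! = 3628800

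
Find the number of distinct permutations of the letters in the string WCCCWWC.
7! / (4! × 3!) = 35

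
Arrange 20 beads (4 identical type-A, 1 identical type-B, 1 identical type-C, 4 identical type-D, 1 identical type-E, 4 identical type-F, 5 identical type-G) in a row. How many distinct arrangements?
20! / (4! × 1! × 1! × 4! × 1! × 4! × 5!) = 1466593128000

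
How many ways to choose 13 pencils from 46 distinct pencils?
C(46,13) = 46!/(13!×33!) = 101766230790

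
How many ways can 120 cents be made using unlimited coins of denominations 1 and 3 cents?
Coefficient of x^120 in 1/(1-x^1) · 1/(1-x^3). Use j coins of 3 for j = 0..⌊120/3⌋ = 40, the rest in 1s: 40 + 1 = 41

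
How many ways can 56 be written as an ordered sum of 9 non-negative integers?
C(56+9-1, 9-1) = C(64, 8) = 4426165368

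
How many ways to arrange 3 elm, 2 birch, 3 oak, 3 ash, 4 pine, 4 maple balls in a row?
19! / (3! × 2! × 3! × 3! × 4! × 4!) = 488864376000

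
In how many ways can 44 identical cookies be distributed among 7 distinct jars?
C(44+7-1, 7-1) = C(50, 6) = 15890700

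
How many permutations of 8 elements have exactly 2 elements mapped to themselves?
Choose the 2 fixed points C(8,2) = 28, derange the rest: !6 = Σ_{j=0}^{6} (-1)^j·6!/j! = 720 - 720 + 360 - 120 + 30 - 6 + 1 = 265. Product = 28 × 265 = 7420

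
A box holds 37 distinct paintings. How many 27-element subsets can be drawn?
C(37,27) = 37!/(27!×10!) = 348330136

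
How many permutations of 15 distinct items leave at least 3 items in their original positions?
Exactly j fixed points: C(15,j)·!(15-j); sum over j ≥ 3 (derangement numbers via !m = (m-1)·(!(m-1) + !(m-2)): !0..!12 = 1, 0, 1, 2, 9, 44, 265, 1854, 14833, 133496, 1334961, 14684570, 176214841). Σ_{j=3}^{15} C(15,j)·!(15-j) = C(15,3)·!12 + C(15,4)·!11 + C(15,5)·!10 + C(15,6)·!9 + C(15,7)·!8 + C(15,8)·!7 + C(15,9)·!6 + C(15,10)·!5 + C(15,11)·!4 + C(15,12)·!3 + C(15,13)·!2 + C(15,14)·!1 + C(15,15)·!0 = 455·176214841 + 1365·14684570 + 3003·1334961 + 5005·133496 + 6435·14833 + 6435·1854 + 5005·265 + 3003·44 + 1365·9 + 455·2 + 105·1 + 15·0 + 1·1 = 105008078671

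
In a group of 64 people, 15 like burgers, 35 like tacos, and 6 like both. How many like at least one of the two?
|A∪B| = |A| + |B| - |A∩B| = 15 + 35 - 6 = 44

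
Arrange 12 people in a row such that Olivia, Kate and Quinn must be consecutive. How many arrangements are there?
Treat the 3 as one block: (12-3+1)! × 3! = 3628800 × 6 = 21772800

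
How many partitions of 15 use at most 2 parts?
By conjugation, equals partitions of 15 into parts ≤ 2. Let r_j(i) = number of partitions of i into parts ≤ j, for i = 0..15. r_1(i) = 1 for all i; r_j(i) = r_{j-1}(i) + r_j(i-j). Rows j = 2..2: ≤2: 1 1 2 2 3 3 4 4 5 5 6 6 7 7 8 8. r_2(15) = 8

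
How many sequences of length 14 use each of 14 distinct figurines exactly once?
14! = 87178291200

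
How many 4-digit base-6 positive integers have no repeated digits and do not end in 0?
Last digit: 5 nonzero choices. First digit: 4 (nonzero, ≠last). Middle 2: P(4,2) = 12. Total = 240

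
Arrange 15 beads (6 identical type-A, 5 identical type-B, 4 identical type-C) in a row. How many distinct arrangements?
15! / (6! × 5! × 4!) = 630630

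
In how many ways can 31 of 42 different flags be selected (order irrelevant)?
C(42,31) = 42!/(31!×11!) = 4280561376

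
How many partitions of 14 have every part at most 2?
Let r_j(i) = number of partitions of i into parts ≤ j, for i = 0..14. r_1(i) = 1 for all i; r_j(i) = r_{j-1}(i) + r_j(i-j). Rows j = 2..2: ≤2: 1 1 2 2 3 3 4 4 5 5 6 6 7 7 8. r_2(14) = 8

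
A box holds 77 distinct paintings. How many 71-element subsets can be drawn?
C(77,71) = 77!/(71!×6!) = 237093780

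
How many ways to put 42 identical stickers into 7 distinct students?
C(42+7-1, 7-1) = C(48, 6) = 12271512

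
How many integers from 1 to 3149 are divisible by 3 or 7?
⌊3149/3⌋ + ⌊3149/7⌋ - ⌊3149/21⌋ = 1049 + 449 - 149 = 1349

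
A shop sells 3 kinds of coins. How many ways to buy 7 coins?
C(7+3-1, 3-1) = C(9, 2) = 36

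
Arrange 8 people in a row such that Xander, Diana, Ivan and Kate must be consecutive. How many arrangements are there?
Treat the 4 as one block: (8-4+1)! × 4! = 120 × 24 = 2880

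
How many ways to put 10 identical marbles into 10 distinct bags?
C(10+10-1, 10-1) = C(19, 9) = 92378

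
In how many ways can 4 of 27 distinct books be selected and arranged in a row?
P(27,4) = 27!/(27-4)! = 421200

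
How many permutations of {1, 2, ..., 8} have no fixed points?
!8 = Σ_{j=0}^{8} (-1)^j·8!/j! = 40320 - 40320 + 20160 - 6720 + 1680 - 336 + 56 - 8 + 1 = 14833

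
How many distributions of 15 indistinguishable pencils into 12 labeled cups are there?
C(15+12-1, 12-1) = C(26, 11) = 7726160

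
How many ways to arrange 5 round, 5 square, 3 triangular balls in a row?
13! / (5! × 5! × 3!) = 72072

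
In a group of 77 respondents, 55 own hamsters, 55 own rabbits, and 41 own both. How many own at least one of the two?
|A∪B| = |A| + |B| - |A∩B| = 55 + 55 - 41 = 69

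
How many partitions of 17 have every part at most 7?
Let r_j(i) = number of partitions of i into parts ≤ j, for i = 0..17. r_1(i) = 1 for all i; r_j(i) = r_{j-1}(i) + r_j(i-j). Rows j = 2..7: ≤2: 1 1 2 2 3 3 4 4 5 5 6 6 7 7 8 8 9 9; ≤3: 1 1 2 3 4 5 7 8 10 12 14 16 19 21 24 27 30 33; ≤4: 1 1 2 3 5 6 9 11 15 18 23 27 34 39 47 54 64 72; ≤5: 1 1 2 3 5 7 10 13 18 23 30 37 47 57 70 84 101 119; ≤6: 1 1 2 3 5 7 11 14 20 26 35 44 58 71 90 110 136 163; ≤7: 1 1 2 3 5 7 11 15 21 28 38 49 65 82 105 131 164 201. r_7(17) = 201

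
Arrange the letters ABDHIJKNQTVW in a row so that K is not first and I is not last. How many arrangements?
By inclusion-exclusion: 12! - 2×(12-1)! + (12-2)! = 479001600 - 79833600 + 3628800 = 402796800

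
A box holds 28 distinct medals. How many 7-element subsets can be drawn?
C(28,7) = 28!/(7!×21!) = 1184040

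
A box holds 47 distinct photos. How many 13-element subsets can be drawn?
C(47,13) = 47!/(13!×34!) = 140676848445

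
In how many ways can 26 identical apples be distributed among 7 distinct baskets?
C(26+7-1, 7-1) = C(32, 6) = 906192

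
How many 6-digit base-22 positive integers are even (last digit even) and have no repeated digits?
Last∈{0,2,4,6,8,10,12,14,16,18,20}. Last=0: 2441880. Last nonzero: 10×20×P(20,4) = 23256000. Total = 25697880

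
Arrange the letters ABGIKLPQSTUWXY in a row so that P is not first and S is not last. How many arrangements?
By inclusion-exclusion: 14! - 2×(14-1)! + (14-2)! = 87178291200 - 12454041600 + 479001600 = 75203251200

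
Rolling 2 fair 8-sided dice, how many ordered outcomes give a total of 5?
Coefficient of x^5 in (x + x² + ... + x^8)^2. By inclusion-exclusion on dice exceeding 8: Σ_j (-1)^j C(2,j)·C(5-1-8j, 1) = C(2,0)·C(4,1) = 1·4 = 4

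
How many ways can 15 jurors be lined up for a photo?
15! = 1307674368000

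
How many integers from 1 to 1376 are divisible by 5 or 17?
⌊1376/5⌋ + ⌊1376/17⌋ - ⌊1376/85⌋ = 275 + 80 - 16 = 339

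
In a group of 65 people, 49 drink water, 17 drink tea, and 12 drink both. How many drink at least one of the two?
|A∪B| = |A| + |B| - |A∩B| = 49 + 17 - 12 = 54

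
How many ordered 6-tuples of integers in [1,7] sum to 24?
Coefficient of x^24 in (x + x² + ... + x^7)^6. By inclusion-exclusion on dice exceeding 7: Σ_j (-1)^j C(6,j)·C(24-1-7j, 5) = C(6,0)·C(23,5) - C(6,1)·C(16,5) + C(6,2)·C(9,5) = 1·33649 - 6·4368 + 15·126 = 9331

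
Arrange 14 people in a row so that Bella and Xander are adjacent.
Treat as block: (14-1)! × 2! = 6227020800 × 2 = 12454041600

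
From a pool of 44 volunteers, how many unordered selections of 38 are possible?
C(44,38) = 44!/(38!×6!) = 7059052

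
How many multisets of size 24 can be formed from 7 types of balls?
C(24+7-1, 7-1) = C(30, 6) = 593775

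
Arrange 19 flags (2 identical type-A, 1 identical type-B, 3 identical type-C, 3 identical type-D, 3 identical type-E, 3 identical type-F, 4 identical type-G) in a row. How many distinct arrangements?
19! / (2! × 1! × 3! × 3! × 3! × 3! × 4!) = 1955457504000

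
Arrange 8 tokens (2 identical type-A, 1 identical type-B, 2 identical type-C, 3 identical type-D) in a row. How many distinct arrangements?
8! / (2! × 1! × 2! × 3!) = 1680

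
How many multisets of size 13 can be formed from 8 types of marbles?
C(13+8-1, 8-1) = C(20, 7) = 77520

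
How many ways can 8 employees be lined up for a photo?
8! = 40320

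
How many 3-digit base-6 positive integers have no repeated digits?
First digit: 5 choices (nonzero). Then descending: 5 × 5 × 4 = 100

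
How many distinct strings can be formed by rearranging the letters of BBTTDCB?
7! / (1! × 1! × 2! × 3!) = 420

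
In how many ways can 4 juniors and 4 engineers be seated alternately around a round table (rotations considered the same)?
Fix one of the juniors: (4-1)! ways for the remaining juniors, × 4! ways for the engineers = 6 × 24 = 144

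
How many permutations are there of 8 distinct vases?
8! = 40320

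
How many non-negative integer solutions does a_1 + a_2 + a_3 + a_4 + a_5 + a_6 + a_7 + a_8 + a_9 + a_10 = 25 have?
C(25+10-1, 10-1) = C(34, 9) = 52451256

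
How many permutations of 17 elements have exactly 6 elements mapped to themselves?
Choose the 6 fixed points C(17,6) = 12376, derange the rest: !11 = Σ_{j=0}^{11} (-1)^j·11!/j! = 39916800 - 39916800 + 19958400 - 6652800 + 1663200 - 332640 + 55440 - 7920 + 990 - 110 + 11 - 1 = 14684570. Product = 12376 × 14684570 = 181736238320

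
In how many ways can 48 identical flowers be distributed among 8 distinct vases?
C(48+8-1, 8-1) = C(55, 7) = 202927725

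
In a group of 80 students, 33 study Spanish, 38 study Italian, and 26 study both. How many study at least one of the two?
|A∪B| = |A| + |B| - |A∩B| = 33 + 38 - 26 = 45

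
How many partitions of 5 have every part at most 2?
Let r_j(i) = number of partitions of i into parts ≤ j, for i = 0..5. r_1(i) = 1 for all i; r_j(i) = r_{j-1}(i) + r_j(i-j). Rows j = 2..2: ≤2: 1 1 2 2 3 3. r_2(5) = 3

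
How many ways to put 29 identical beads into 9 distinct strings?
C(29+9-1, 9-1) = C(37, 8) = 38608020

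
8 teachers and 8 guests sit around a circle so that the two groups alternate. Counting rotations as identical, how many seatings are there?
Fix one of the teachers: (8-1)! ways for the remaining teachers, × 8! ways for the guests = 5040 × 40320 = 203212800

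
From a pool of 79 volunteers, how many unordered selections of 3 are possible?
C(79,3) = 79!/(3!×76!) = 79079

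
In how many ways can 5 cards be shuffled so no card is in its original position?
!5 = Σ_{j=0}^{5} (-1)^j·5!/j! = 120 - 120 + 60 - 20 + 5 - 1 = 44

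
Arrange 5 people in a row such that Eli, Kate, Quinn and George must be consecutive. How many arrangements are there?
Treat the 4 as one block: (5-4+1)! × 4! = 2 × 24 = 48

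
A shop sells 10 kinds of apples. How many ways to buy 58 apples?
C(58+10-1, 10-1) = C(67, 9) = 42757703560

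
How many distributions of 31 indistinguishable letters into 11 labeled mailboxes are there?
C(31+11-1, 11-1) = C(41, 10) = 1121099408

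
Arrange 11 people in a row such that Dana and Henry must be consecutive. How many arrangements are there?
Treat the 2 as one block: (11-2+1)! × 2! = 3628800 × 2 = 7257600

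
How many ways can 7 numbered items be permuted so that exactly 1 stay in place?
Choose the 1 fixed point C(7,1) = 7, derange the rest: !6 = Σ_{j=0}^{6} (-1)^j·6!/j! = 720 - 720 + 360 - 120 + 30 - 6 + 1 = 265. Product = 7 × 265 = 1855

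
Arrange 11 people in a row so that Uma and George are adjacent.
Treat as block: (11-1)! × 2! = 3628800 × 2 = 7257600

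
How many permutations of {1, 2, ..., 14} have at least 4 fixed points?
Exactly j fixed points: C(14,j)·!(14-j); sum over j ≥ 4 (derangement numbers via !m = (m-1)·(!(m-1) + !(m-2)): !0..!10 = 1, 0, 1, 2, 9, 44, 265, 1854, 14833, 133496, 1334961). Σ_{j=4}^{14} C(14,j)·!(14-j) = C(14,4)·!10 + C(14,5)·!9 + C(14,6)·!8 + C(14,7)·!7 + C(14,8)·!6 + C(14,9)·!5 + C(14,10)·!4 + C(14,11)·!3 + C(14,12)·!2 + C(14,13)·!1 + C(14,14)·!0 = 1001·1334961 + 2002·133496 + 3003·14833 + 3432·1854 + 3003·265 + 2002·44 + 1001·9 + 364·2 + 91·1 + 14·0 + 1·1 = 1655355092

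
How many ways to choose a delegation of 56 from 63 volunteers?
C(63,56) = 63!/(56!×7!) = 553270671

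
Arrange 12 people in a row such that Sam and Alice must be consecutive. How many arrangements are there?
Treat the 2 as one block: (12-2+1)! × 2! = 39916800 × 2 = 79833600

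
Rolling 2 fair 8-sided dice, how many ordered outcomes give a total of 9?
Coefficient of x^9 in (x + x² + ... + x^8)^2. By inclusion-exclusion on dice exceeding 8: Σ_j (-1)^j C(2,j)·C(9-1-8j, 1) = C(2,0)·C(8,1) = 1·8 = 8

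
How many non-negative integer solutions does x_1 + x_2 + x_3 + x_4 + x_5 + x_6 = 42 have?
C(42+6-1, 6-1) = C(47, 5) = 1533939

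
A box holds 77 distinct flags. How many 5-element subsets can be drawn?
C(77,5) = 77!/(5!×72!) = 19757815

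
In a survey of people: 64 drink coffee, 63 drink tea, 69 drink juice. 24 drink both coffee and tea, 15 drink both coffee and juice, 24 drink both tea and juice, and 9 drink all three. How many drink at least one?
|A∪B∪C| = 64+63+69-24-15-24+9 = 142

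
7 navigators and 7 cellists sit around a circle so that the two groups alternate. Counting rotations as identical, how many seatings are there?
Fix one of the navigators: (7-1)! ways for the remaining navigators, × 7! ways for the cellists = 720 × 5040 = 3628800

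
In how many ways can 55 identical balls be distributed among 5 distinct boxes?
C(55+5-1, 5-1) = C(59, 4) = 455126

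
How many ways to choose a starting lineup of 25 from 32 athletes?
C(32,25) = 32!/(25!×7!) = 3365856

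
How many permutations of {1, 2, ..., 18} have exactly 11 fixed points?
Choose the 11 fixed points C(18,11) = 31824, derange the rest: !7 = Σ_{j=0}^{7} (-1)^j·7!/j! = 5040 - 5040 + 2520 - 840 + 210 - 42 + 7 - 1 = 1854. Product = 31824 × 1854 = 59001696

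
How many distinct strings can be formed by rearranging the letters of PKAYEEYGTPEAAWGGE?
17! / (2! × 1! × 4! × 1! × 1! × 2! × 3! × 3!) = 102918816000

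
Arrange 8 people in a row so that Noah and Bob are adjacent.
Treat as block: (8-1)! × 2! = 5040 × 2 = 10080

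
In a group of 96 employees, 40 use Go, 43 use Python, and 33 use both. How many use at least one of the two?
|A∪B| = |A| + |B| - |A∩B| = 40 + 43 - 33 = 50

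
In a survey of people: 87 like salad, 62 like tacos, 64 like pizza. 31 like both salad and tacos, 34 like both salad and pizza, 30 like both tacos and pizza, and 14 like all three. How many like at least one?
|A∪B∪C| = 87+62+64-31-34-30+14 = 132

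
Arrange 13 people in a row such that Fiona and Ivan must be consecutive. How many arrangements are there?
Treat the 2 as one block: (13-2+1)! × 2! = 479001600 × 2 = 958003200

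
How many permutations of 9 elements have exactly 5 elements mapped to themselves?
Choose the 5 fixed points C(9,5) = 126, derange the rest: !4 = Σ_{j=0}^{4} (-1)^j·4!/j! = 24 - 24 + 12 - 4 + 1 = 9. Product = 126 × 9 = 1134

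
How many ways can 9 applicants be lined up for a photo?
9! = 362880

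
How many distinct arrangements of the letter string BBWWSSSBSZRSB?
13! / (5! × 2! × 4! × 1! × 1!) = 1081080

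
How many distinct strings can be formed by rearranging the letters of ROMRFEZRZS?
10! / (2! × 1! × 1! × 3! × 1! × 1! × 1!) = 302400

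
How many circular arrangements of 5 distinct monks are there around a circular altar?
Circular: fix one position, arrange the rest. (5-1)! = 24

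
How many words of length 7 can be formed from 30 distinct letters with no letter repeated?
P(30,7) = 30!/(30-7)! = 10260432000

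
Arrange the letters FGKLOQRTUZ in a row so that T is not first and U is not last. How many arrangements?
By inclusion-exclusion: 10! - 2×(10-1)! + (10-2)! = 3628800 - 725760 + 40320 = 2943360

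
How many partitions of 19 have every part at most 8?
Let r_j(i) = number of partitions of i into parts ≤ j, for i = 0..19. r_1(i) = 1 for all i; r_j(i) = r_{j-1}(i) + r_j(i-j). Rows j = 2..8: ≤2: 1 1 2 2 3 3 4 4 5 5 6 6 7 7 8 8 9 9 10 10; ≤3: 1 1 2 3 4 5 7 8 10 12 14 16 19 21 24 27 30 33 37 40; ≤4: 1 1 2 3 5 6 9 11 15 18 23 27 34 39 47 54 64 72 84 94; ≤5: 1 1 2 3 5 7 10 13 18 23 30 37 47 57 70 84 101 119 141 164; ≤6: 1 1 2 3 5 7 11 14 20 26 35 44 58 71 90 110 136 163 199 235; ≤7: 1 1 2 3 5 7 11 15 21 28 38 49 65 82 105 131 164 201 248 300; ≤8: 1 1 2 3 5 7 11 15 22 29 40 52 70 89 116 146 186 230 288 352. r_8(19) = 352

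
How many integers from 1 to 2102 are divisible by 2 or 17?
⌊2102/2⌋ + ⌊2102/17⌋ - ⌊2102/34⌋ = 1051 + 123 - 61 = 1113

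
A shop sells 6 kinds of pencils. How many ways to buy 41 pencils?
C(41+6-1, 6-1) = C(46, 5) = 1370754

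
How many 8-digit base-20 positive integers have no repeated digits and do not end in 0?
Last digit: 19 nonzero choices. First digit: 18 (nonzero, ≠last). Middle 6: P(18,6) = 13366080. Total = 4571199360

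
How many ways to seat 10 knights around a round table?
Circular: fix one position, arrange the rest. (10-1)! = 362880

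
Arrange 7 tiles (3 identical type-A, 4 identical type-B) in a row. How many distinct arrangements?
7! / (3! × 4!) = 35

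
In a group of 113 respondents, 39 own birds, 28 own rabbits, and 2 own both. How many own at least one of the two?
|A∪B| = |A| + |B| - |A∩B| = 39 + 28 - 2 = 65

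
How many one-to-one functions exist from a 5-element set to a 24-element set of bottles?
P(24,5) = 24!/(24-5)! = 5100480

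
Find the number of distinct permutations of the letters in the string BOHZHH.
6! / (1! × 1! × 3! × 1!) = 120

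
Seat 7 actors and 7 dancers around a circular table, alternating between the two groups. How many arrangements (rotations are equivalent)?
Fix one of the actors: (7-1)! ways for the remaining actors, × 7! ways for the dancers = 720 × 5040 = 3628800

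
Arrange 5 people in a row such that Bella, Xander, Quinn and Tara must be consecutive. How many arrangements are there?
Treat the 4 as one block: (5-4+1)! × 4! = 2 × 24 = 48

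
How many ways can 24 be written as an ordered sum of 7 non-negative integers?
C(24+7-1, 7-1) = C(30, 6) = 593775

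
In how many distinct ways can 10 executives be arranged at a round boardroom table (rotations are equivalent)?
Circular: fix one position, arrange the rest. (10-1)! = 362880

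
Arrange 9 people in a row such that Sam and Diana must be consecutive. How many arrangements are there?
Treat the 2 as one block: (9-2+1)! × 2! = 40320 × 2 = 80640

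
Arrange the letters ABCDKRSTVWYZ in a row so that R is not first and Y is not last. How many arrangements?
By inclusion-exclusion: 12! - 2×(12-1)! + (12-2)! = 479001600 - 79833600 + 3628800 = 402796800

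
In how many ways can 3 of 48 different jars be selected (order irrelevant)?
C(48,3) = 48!/(3!×45!) = 17296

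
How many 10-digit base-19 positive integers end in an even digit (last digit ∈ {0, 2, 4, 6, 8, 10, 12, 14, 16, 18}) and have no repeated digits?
Last∈{0,2,4,6,8,10,12,14,16,18}. Last=0: 17643225600. Last nonzero: 9×17×P(17,8) = 149967417600. Total = 167610643200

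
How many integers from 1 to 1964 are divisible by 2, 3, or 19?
⌊1964/2⌋+⌊1964/3⌋+⌊1964/19⌋ - ⌊1964/6⌋-⌊1964/38⌋-⌊1964/57⌋ + ⌊1964/114⌋ = 982+654+103 - 327-51-34 + 17 = 1344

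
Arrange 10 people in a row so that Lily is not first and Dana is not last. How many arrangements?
By inclusion-exclusion: 10! - 2×(10-1)! + (10-2)! = 3628800 - 725760 + 40320 = 2943360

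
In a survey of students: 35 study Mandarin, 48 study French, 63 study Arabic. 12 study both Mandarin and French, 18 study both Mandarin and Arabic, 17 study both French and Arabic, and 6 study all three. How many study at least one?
|A∪B∪C| = 35+48+63-12-18-17+6 = 105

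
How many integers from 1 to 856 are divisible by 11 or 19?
⌊856/11⌋ + ⌊856/19⌋ - ⌊856/209⌋ = 77 + 45 - 4 = 118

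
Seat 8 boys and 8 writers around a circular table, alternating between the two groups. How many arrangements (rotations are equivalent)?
Fix one of the boys: (8-1)! ways for the remaining boys, × 8! ways for the writers = 5040 × 40320 = 203212800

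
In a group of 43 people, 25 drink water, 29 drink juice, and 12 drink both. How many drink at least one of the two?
|A∪B| = |A| + |B| - |A∩B| = 25 + 29 - 12 = 42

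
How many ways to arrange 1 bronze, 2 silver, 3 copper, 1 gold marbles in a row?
7! / (1! × 2! × 3! × 1!) = 420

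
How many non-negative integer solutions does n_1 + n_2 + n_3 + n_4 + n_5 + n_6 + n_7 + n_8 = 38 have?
C(38+8-1, 8-1) = C(45, 7) = 45379620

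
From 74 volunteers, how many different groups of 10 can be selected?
C(74,10) = 74!/(10!×64!) = 718406958841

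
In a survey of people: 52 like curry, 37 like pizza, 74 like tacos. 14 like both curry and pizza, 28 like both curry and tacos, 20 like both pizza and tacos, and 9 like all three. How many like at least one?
|A∪B∪C| = 52+37+74-14-28-20+9 = 110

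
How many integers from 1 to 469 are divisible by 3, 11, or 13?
⌊469/3⌋+⌊469/11⌋+⌊469/13⌋ - ⌊469/33⌋-⌊469/39⌋-⌊469/143⌋ + ⌊469/429⌋ = 156+42+36 - 14-12-3 + 1 = 206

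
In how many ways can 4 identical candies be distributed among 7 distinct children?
C(4+7-1, 7-1) = C(10, 6) = 210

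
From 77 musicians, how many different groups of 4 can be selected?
C(77,4) = 77!/(4!×73!) = 1353275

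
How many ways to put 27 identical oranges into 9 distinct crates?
C(27+9-1, 9-1) = C(35, 8) = 23535820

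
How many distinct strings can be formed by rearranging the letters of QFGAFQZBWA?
10! / (2! × 2! × 1! × 1! × 1! × 2! × 1!) = 453600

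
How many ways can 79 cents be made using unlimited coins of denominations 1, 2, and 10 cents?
Coefficient of x^79 in 1/(1-x^1) · 1/(1-x^2) · 1/(1-x^10). Case on j = number of 10-cent coins (j = 0..7); remainder r = 79 - 10j is made from {1,2} in ⌊r/2⌋+1 ways. r = 79, 69, 59, 49, 39, 29, 19, 9 → 40 + 35 + 30 + 25 + 20 + 15 + 10 + 5 = 180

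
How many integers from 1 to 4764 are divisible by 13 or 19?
⌊4764/13⌋ + ⌊4764/19⌋ - ⌊4764/247⌋ = 366 + 250 - 19 = 597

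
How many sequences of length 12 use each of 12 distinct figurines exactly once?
12! = 479001600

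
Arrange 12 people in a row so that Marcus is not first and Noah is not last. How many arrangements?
By inclusion-exclusion: 12! - 2×(12-1)! + (12-2)! = 479001600 - 79833600 + 3628800 = 402796800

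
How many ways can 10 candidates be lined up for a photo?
10! = 3628800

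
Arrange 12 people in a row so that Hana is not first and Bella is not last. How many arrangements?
By inclusion-exclusion: 12! - 2×(12-1)! + (12-2)! = 479001600 - 79833600 + 3628800 = 402796800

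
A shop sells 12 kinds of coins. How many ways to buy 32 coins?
C(32+12-1, 12-1) = C(43, 11) = 5752004349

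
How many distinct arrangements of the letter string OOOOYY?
6! / (4! × 2!) = 15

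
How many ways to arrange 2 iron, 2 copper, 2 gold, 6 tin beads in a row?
12! / (2! × 2! × 2! × 6!) = 83160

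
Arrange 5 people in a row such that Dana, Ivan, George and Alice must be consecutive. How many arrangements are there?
Treat the 4 as one block: (5-4+1)! × 4! = 2 × 24 = 48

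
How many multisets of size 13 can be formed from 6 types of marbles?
C(13+6-1, 6-1) = C(18, 5) = 8568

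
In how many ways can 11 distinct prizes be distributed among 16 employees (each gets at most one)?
P(16,11) = 16!/(16-11)! = 174356582400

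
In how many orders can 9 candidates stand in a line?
9! = 362880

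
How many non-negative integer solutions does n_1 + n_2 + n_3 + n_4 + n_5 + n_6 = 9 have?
C(9+6-1, 6-1) = C(14, 5) = 2002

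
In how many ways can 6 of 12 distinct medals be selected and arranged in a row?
P(12,6) = 12!/(12-6)! = 665280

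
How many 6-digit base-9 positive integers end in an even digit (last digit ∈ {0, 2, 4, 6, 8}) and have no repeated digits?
Last∈{0,2,4,6,8}. Last=0: 6720. Last nonzero: 4×7×P(7,4) = 23520. Total = 30240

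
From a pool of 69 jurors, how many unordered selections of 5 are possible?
C(69,5) = 69!/(5!×64!) = 11238513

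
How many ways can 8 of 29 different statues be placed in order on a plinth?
P(29,8) = 29!/(29-8)! = 173059286400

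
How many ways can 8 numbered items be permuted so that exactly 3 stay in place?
Choose the 3 fixed points C(8,3) = 56, derange the rest: !5 = Σ_{j=0}^{5} (-1)^j·5!/j! = 120 - 120 + 60 - 20 + 5 - 1 = 44. Product = 56 × 44 = 2464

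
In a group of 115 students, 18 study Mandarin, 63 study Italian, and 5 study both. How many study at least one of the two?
|A∪B| = |A| + |B| - |A∩B| = 18 + 63 - 5 = 76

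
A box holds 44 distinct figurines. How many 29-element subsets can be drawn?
C(44,29) = 44!/(29!×15!) = 229911617056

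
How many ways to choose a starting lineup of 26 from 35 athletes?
C(35,26) = 35!/(26!×9!) = 70607460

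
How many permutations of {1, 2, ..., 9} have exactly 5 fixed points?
Choose the 5 fixed points C(9,5) = 126, derange the rest: !4 = Σ_{j=0}^{4} (-1)^j·4!/j! = 24 - 24 + 12 - 4 + 1 = 9. Product = 126 × 9 = 1134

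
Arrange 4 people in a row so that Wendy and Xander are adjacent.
Treat as block: (4-1)! × 2! = 6 × 2 = 12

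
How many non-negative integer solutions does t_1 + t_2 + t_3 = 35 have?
C(35+3-1, 3-1) = C(37, 2) = 666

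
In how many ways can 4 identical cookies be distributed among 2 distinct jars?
C(4+2-1, 2-1) = C(5, 1) = 5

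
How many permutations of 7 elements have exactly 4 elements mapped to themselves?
Choose the 4 fixed points C(7,4) = 35, derange the rest: !3 = Σ_{j=0}^{3} (-1)^j·3!/j! = 6 - 6 + 3 - 1 = 2. Product = 35 × 2 = 70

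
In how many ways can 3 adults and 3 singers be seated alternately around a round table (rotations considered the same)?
Fix one of the adults: (3-1)! ways for the remaining adults, × 3! ways for the singers = 2 × 6 = 12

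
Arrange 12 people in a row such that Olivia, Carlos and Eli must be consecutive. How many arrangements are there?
Treat the 3 as one block: (12-3+1)! × 3! = 3628800 × 6 = 21772800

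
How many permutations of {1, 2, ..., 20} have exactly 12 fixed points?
Choose the 12 fixed points C(20,12) = 125970, derange the rest: !8 = Σ_{j=0}^{8} (-1)^j·8!/j! = 40320 - 40320 + 20160 - 6720 + 1680 - 336 + 56 - 8 + 1 = 14833. Product = 125970 × 14833 = 1868513010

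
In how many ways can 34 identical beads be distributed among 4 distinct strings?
C(34+4-1, 4-1) = C(37, 3) = 7770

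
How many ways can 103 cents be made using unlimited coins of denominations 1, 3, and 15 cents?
Coefficient of x^103 in 1/(1-x^1) · 1/(1-x^3) · 1/(1-x^15). Case on j = number of 15-cent coins (j = 0..6); remainder r = 103 - 15j is made from {1,3} in ⌊r/3⌋+1 ways. r = 103, 88, 73, 58, 43, 28, 13 → 35 + 30 + 25 + 20 + 15 + 10 + 5 = 140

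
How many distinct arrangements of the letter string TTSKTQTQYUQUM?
13! / (4! × 1! × 3! × 1! × 1! × 2! × 1!) = 21621600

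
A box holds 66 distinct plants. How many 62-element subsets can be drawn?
C(66,62) = 66!/(62!×4!) = 720720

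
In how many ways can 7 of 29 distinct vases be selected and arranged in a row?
P(29,7) = 29!/(29-7)! = 7866331200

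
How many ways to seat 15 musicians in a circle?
Circular: fix one position, arrange the rest. (15-1)! = 87178291200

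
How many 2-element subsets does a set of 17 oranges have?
C(17,2) = 17!/(2!×15!) = 136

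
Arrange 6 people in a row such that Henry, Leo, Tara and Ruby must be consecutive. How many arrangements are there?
Treat the 4 as one block: (6-4+1)! × 4! = 6 × 24 = 144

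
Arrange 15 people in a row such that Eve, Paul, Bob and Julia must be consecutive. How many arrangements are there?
Treat the 4 as one block: (15-4+1)! × 4! = 479001600 × 24 = 11496038400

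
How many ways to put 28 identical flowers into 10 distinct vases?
C(28+10-1, 10-1) = C(37, 9) = 124403620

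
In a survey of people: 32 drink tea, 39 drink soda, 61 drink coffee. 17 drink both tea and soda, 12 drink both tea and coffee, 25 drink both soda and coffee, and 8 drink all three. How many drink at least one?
|A∪B∪C| = 32+39+61-17-12-25+8 = 86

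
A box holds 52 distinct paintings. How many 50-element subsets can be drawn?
C(52,50) = 52!/(50!×2!) = 1326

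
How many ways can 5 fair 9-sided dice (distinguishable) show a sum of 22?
Coefficient of x^22 in (x + x² + ... + x^9)^5. By inclusion-exclusion on dice exceeding 9: Σ_j (-1)^j C(5,j)·C(22-1-9j, 4) = C(5,0)·C(21,4) - C(5,1)·C(12,4) = 1·5985 - 5·495 = 3510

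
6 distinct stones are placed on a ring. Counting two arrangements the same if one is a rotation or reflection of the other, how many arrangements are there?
(6-1)!/2 = 120/2 = 60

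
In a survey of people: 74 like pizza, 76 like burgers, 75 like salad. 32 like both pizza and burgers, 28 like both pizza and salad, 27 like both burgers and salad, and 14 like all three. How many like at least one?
|A∪B∪C| = 74+76+75-32-28-27+14 = 152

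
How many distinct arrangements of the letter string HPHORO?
6! / (2! × 1! × 2! × 1!) = 180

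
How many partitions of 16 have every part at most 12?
Let r_j(i) = number of partitions of i into parts ≤ j, for i = 0..16. r_1(i) = 1 for all i; r_j(i) = r_{j-1}(i) + r_j(i-j). Rows j = 2..12: ≤2: 1 1 2 2 3 3 4 4 5 5 6 6 7 7 8 8 9; ≤3: 1 1 2 3 4 5 7 8 10 12 14 16 19 21 24 27 30; ≤4: 1 1 2 3 5 6 9 11 15 18 23 27 34 39 47 54 64; ≤5: 1 1 2 3 5 7 10 13 18 23 30 37 47 57 70 84 101; ≤6: 1 1 2 3 5 7 11 14 20 26 35 44 58 71 90 110 136; ≤7: 1 1 2 3 5 7 11 15 21 28 38 49 65 82 105 131 164; ≤8: 1 1 2 3 5 7 11 15 22 29 40 52 70 89 116 146 186; ≤9: 1 1 2 3 5 7 11 15 22 30 41 54 73 94 123 157 201; ≤10: 1 1 2 3 5 7 11 15 22 30 42 55 75 97 128 164 212; ≤11: 1 1 2 3 5 7 11 15 22 30 42 56 76 99 131 169 219; ≤12: 1 1 2 3 5 7 11 15 22 30 42 56 77 100 133 172 224. r_12(16) = 224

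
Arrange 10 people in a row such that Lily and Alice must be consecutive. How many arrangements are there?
Treat the 2 as one block: (10-2+1)! × 2! = 362880 × 2 = 725760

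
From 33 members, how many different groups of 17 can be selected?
C(33,17) = 33!/(17!×16!) = 1166803110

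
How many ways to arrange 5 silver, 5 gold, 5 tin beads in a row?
15! / (5! × 5! × 5!) = 756756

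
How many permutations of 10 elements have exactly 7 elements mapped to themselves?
Choose the 7 fixed points C(10,7) = 120, derange the rest: !3 = Σ_{j=0}^{3} (-1)^j·3!/j! = 6 - 6 + 3 - 1 = 2. Product = 120 × 2 = 240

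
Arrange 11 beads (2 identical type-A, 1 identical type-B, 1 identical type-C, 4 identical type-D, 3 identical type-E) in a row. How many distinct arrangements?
11! / (2! × 1! × 1! × 4! × 3!) = 138600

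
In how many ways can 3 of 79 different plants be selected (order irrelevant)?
C(79,3) = 79!/(3!×76!) = 79079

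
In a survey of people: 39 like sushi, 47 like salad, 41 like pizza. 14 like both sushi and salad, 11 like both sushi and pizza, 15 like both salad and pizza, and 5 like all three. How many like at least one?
|A∪B∪C| = 39+47+41-14-11-15+5 = 92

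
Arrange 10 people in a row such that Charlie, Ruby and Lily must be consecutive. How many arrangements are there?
Treat the 3 as one block: (10-3+1)! × 3! = 40320 × 6 = 241920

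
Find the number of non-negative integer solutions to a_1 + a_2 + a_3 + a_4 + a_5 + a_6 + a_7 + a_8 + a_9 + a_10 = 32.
C(32+10-1, 10-1) = C(41, 9) = 350343565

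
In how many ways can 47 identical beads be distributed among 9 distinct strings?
C(47+9-1, 9-1) = C(55, 8) = 1217566350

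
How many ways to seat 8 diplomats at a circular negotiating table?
Circular: fix one position, arrange the rest. (8-1)! = 5040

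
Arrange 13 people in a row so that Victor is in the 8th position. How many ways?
Fix one position: (13-1)! = 479001600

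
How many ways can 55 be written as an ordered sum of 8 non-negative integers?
C(55+8-1, 8-1) = C(62, 7) = 491796152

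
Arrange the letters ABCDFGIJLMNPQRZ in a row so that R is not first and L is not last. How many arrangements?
By inclusion-exclusion: 15! - 2×(15-1)! + (15-2)! = 1307674368000 - 174356582400 + 6227020800 = 1139544806400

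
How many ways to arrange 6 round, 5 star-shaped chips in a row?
11! / (6! × 5!) = 462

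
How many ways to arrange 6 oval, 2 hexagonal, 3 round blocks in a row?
11! / (6! × 2! × 3!) = 4620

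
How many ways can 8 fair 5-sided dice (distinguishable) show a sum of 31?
Coefficient of x^31 in (x + x² + ... + x^5)^8. By inclusion-exclusion on dice exceeding 5: Σ_j (-1)^j C(8,j)·C(31-1-5j, 7) = C(8,0)·C(30,7) - C(8,1)·C(25,7) + C(8,2)·C(20,7) - C(8,3)·C(15,7) + C(8,4)·C(10,7) = 1·2035800 - 8·480700 + 28·77520 - 56·6435 + 70·120 = 8800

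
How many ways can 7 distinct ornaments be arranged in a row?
7! = 5040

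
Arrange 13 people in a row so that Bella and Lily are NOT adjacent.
Total - adjacent = 13! - (13-1)!×2 = 6227020800 - 958003200 = 5269017600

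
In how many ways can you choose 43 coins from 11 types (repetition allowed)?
C(43+11-1, 11-1) = C(53, 10) = 19499099620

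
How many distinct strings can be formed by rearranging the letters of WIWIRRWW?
8! / (2! × 2! × 4!) = 420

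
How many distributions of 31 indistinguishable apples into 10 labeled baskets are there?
C(31+10-1, 10-1) = C(40, 9) = 273438880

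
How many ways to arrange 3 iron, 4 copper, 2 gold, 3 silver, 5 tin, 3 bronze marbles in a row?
20! / (3! × 4! × 2! × 3! × 5! × 3!) = 1955457504000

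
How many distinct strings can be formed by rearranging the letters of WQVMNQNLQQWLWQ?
14! / (2! × 5! × 3! × 1! × 2! × 1!) = 30270240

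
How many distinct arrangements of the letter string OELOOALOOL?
10! / (1! × 5! × 1! × 3!) = 5040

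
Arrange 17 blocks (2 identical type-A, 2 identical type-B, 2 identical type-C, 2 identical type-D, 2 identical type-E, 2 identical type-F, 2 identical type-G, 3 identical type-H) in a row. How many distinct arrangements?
17! / (2! × 2! × 2! × 2! × 2! × 2! × 2! × 3!) = 463134672000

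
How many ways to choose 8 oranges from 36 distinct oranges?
C(36,8) = 36!/(8!×28!) = 30260340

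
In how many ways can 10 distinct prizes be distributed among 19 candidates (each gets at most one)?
P(19,10) = 19!/(19-10)! = 335221286400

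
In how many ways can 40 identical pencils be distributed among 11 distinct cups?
C(40+11-1, 11-1) = C(50, 10) = 10272278170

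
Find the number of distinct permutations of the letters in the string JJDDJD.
6! / (3! × 3!) = 20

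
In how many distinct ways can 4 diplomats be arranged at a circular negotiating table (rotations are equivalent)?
Circular: fix one position, arrange the rest. (4-1)! = 6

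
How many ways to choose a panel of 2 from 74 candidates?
C(74,2) = 74!/(2!×72!) = 2701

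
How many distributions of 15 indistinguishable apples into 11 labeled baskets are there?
C(15+11-1, 11-1) = C(25, 10) = 3268760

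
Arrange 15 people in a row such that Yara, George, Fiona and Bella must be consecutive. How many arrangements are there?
Treat the 4 as one block: (15-4+1)! × 4! = 479001600 × 24 = 11496038400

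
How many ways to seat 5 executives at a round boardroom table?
Circular: fix one position, arrange the rest. (5-1)! = 24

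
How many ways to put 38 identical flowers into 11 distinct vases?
C(38+11-1, 11-1) = C(48, 10) = 6540715896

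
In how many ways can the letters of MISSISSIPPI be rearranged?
11! / (1! × 4! × 4! × 2!) = 34650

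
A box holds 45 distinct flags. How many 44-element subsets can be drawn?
C(45,44) = 45!/(44!×1!) = 45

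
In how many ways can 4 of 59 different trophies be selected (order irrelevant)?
C(59,4) = 59!/(4!×55!) = 455126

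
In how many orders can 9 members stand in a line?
9! = 362880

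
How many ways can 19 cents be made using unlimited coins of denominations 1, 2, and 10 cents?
Coefficient of x^19 in 1/(1-x^1) · 1/(1-x^2) · 1/(1-x^10). Case on j = number of 10-cent coins (j = 0..1); remainder r = 19 - 10j is made from {1,2} in ⌊r/2⌋+1 ways. r = 19, 9 → 10 + 5 = 15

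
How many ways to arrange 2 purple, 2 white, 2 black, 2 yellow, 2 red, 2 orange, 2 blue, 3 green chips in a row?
17! / (2! × 2! × 2! × 2! × 2! × 2! × 2! × 3!) = 463134672000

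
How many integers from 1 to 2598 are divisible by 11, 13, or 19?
⌊2598/11⌋+⌊2598/13⌋+⌊2598/19⌋ - ⌊2598/143⌋-⌊2598/209⌋-⌊2598/247⌋ + ⌊2598/2717⌋ = 236+199+136 - 18-12-10 + 0 = 531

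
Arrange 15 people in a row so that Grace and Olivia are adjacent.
Treat as block: (15-1)! × 2! = 87178291200 × 2 = 174356582400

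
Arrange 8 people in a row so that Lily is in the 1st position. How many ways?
Fix one position: (8-1)! = 5040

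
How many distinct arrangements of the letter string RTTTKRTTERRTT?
13! / (1! × 7! × 4! × 1!) = 51480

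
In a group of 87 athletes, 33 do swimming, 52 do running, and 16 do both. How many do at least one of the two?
|A∪B| = |A| + |B| - |A∩B| = 33 + 52 - 16 = 69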